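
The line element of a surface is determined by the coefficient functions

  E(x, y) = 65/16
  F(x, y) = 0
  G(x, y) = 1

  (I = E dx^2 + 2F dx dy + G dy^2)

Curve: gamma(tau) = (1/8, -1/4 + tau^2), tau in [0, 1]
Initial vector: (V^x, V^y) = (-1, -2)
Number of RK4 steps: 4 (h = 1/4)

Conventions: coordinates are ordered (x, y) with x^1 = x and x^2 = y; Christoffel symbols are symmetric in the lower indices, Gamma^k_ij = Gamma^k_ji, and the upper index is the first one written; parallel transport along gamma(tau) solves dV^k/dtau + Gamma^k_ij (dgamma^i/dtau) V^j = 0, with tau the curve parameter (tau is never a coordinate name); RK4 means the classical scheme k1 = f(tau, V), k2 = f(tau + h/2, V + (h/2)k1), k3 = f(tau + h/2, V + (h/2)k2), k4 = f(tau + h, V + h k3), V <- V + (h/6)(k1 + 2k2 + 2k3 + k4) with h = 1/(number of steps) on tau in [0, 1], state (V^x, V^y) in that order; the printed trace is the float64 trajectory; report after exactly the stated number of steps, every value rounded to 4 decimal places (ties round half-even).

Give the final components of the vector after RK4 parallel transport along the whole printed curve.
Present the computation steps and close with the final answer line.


gamma'(tau) = (0, 2*tau); f(tau, V)^k = -Gamma^k_ij(gamma(tau)) gamma'^i(tau) V^j; h = 1/4; intermediate values shown to 6 dp
curve data and Christoffel symbols at the stage parameters:
  tau = 0.000000: gamma = (0.125000, -0.250000), gamma' = (0.000000, 0.000000); Gamma_xxx = 0.000000, Gamma_xxy = 0.000000, Gamma_xyy = 0.000000, Gamma_yxx = 0.000000, Gamma_yxy = 0.000000, Gamma_yyy = 0.000000
  tau = 0.125000: gamma = (0.125000, -0.234375), gamma' = (0.000000, 0.250000); Gamma_xxx = 0.000000, Gamma_xxy = 0.000000, Gamma_xyy = 0.000000, Gamma_yxx = 0.000000, Gamma_yxy = 0.000000, Gamma_yyy = 0.000000
  tau = 0.250000: gamma = (0.125000, -0.187500), gamma' = (0.000000, 0.500000); Gamma_xxx = 0.000000, Gamma_xxy = 0.000000, Gamma_xyy = 0.000000, Gamma_yxx = 0.000000, Gamma_yxy = 0.000000, Gamma_yyy = 0.000000
  tau = 0.375000: gamma = (0.125000, -0.109375), gamma' = (0.000000, 0.750000); Gamma_xxx = 0.000000, Gamma_xxy = 0.000000, Gamma_xyy = 0.000000, Gamma_yxx = 0.000000, Gamma_yxy = 0.000000, Gamma_yyy = 0.000000
  tau = 0.500000: gamma = (0.125000, 0.000000), gamma' = (0.000000, 1.000000); Gamma_xxx = 0.000000, Gamma_xxy = 0.000000, Gamma_xyy = 0.000000, Gamma_yxx = 0.000000, Gamma_yxy = 0.000000, Gamma_yyy = 0.000000
  tau = 0.625000: gamma = (0.125000, 0.140625), gamma' = (0.000000, 1.250000); Gamma_xxx = 0.000000, Gamma_xxy = 0.000000, Gamma_xyy = 0.000000, Gamma_yxx = 0.000000, Gamma_yxy = 0.000000, Gamma_yyy = 0.000000
  tau = 0.750000: gamma = (0.125000, 0.312500), gamma' = (0.000000, 1.500000); Gamma_xxx = 0.000000, Gamma_xxy = 0.000000, Gamma_xyy = 0.000000, Gamma_yxx = 0.000000, Gamma_yxy = 0.000000, Gamma_yyy = 0.000000
  tau = 0.875000: gamma = (0.125000, 0.515625), gamma' = (0.000000, 1.750000); Gamma_xxx = 0.000000, Gamma_xxy = 0.000000, Gamma_xyy = 0.000000, Gamma_yxx = 0.000000, Gamma_yxy = 0.000000, Gamma_yyy = 0.000000
  tau = 1.000000: gamma = (0.125000, 0.750000), gamma' = (0.000000, 2.000000); Gamma_xxx = 0.000000, Gamma_xxy = 0.000000, Gamma_xyy = 0.000000, Gamma_yxx = 0.000000, Gamma_yxy = 0.000000, Gamma_yyy = 0.000000
step 0: V^x = -1.0000, V^y = -2.0000
step 1: k1 = (0.000000, 0.000000), k2 = (0.000000, 0.000000), k3 = (0.000000, 0.000000), k4 = (0.000000, 0.000000); V <- V + (h/6)(k1 + 2k2 + 2k3 + k4): V^x = -1.0000, V^y = -2.0000
step 2: k1 = (0.000000, 0.000000), k2 = (0.000000, 0.000000), k3 = (0.000000, 0.000000), k4 = (0.000000, 0.000000); V <- V + (h/6)(k1 + 2k2 + 2k3 + k4): V^x = -1.0000, V^y = -2.0000
step 3: k1 = (0.000000, 0.000000), k2 = (0.000000, 0.000000), k3 = (0.000000, 0.000000), k4 = (0.000000, 0.000000); V <- V + (h/6)(k1 + 2k2 + 2k3 + k4): V^x = -1.0000, V^y = -2.0000
step 4: k1 = (0.000000, 0.000000), k2 = (0.000000, 0.000000), k3 = (0.000000, 0.000000), k4 = (0.000000, 0.000000); V <- V + (h/6)(k1 + 2k2 + 2k3 + k4): V^x = -1.0000, V^y = -2.0000

Answer: V^x = -1.0000, V^y = -2.0000


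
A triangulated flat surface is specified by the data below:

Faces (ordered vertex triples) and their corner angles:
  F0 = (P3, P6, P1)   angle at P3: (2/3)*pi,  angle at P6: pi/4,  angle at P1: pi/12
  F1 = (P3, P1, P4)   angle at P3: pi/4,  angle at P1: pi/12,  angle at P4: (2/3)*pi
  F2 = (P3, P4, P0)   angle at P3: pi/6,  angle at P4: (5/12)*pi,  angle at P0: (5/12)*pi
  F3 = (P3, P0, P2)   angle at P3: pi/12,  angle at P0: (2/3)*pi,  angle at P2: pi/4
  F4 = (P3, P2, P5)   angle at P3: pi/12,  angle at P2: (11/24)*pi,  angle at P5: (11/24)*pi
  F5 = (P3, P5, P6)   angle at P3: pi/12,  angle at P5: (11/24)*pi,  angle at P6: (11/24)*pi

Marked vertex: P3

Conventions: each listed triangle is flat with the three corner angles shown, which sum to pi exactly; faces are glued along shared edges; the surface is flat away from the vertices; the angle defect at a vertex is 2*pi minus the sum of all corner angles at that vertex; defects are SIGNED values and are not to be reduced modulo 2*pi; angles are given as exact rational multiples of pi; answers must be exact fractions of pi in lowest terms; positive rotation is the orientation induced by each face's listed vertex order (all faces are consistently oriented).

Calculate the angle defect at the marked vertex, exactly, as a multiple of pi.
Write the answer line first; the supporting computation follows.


Answer: defect(P3) = (2/3)*pi

Sum of corner angles at P3: (4/3)*pi
defect = 2*pi - (4/3)*pi


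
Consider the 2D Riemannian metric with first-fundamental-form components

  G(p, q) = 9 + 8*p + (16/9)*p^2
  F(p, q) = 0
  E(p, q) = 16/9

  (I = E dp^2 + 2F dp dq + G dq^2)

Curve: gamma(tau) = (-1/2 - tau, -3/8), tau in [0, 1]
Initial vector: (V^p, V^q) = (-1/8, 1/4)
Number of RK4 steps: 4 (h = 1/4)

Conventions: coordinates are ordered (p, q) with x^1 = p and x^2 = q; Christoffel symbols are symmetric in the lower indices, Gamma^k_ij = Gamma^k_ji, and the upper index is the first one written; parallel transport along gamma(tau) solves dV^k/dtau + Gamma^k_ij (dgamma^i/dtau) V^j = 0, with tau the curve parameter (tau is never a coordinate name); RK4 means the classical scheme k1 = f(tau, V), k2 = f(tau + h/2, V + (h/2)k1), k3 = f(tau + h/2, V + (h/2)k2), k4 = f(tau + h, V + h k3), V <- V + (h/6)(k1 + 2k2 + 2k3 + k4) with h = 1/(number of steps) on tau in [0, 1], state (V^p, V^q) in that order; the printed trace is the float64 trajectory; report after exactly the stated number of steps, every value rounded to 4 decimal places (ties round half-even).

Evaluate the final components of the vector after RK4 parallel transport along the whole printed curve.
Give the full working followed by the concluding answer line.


gamma'(tau) = (-1, 0); f(tau, V)^k = -Gamma^k_ij(gamma(tau)) gamma'^i(tau) V^j; h = 1/4; intermediate values shown to 6 dp
curve data and Christoffel symbols at the stage parameters:
  tau = 0.000000: gamma = (-0.500000, -0.375000), gamma' = (-1.000000, 0.000000); Gamma_ppp = 0.000000, Gamma_ppq = 0.000000, Gamma_pqq = -1.750000, Gamma_qpp = 0.000000, Gamma_qpq = 0.571429, Gamma_qqq = 0.000000
  tau = 0.125000: gamma = (-0.625000, -0.375000), gamma' = (-1.000000, 0.000000); Gamma_ppp = 0.000000, Gamma_ppq = 0.000000, Gamma_pqq = -1.625000, Gamma_qpp = 0.000000, Gamma_qpq = 0.615385, Gamma_qqq = 0.000000
  tau = 0.250000: gamma = (-0.750000, -0.375000), gamma' = (-1.000000, 0.000000); Gamma_ppp = 0.000000, Gamma_ppq = 0.000000, Gamma_pqq = -1.500000, Gamma_qpp = 0.000000, Gamma_qpq = 0.666667, Gamma_qqq = 0.000000
  tau = 0.375000: gamma = (-0.875000, -0.375000), gamma' = (-1.000000, 0.000000); Gamma_ppp = 0.000000, Gamma_ppq = 0.000000, Gamma_pqq = -1.375000, Gamma_qpp = 0.000000, Gamma_qpq = 0.727273, Gamma_qqq = 0.000000
  tau = 0.500000: gamma = (-1.000000, -0.375000), gamma' = (-1.000000, 0.000000); Gamma_ppp = 0.000000, Gamma_ppq = 0.000000, Gamma_pqq = -1.250000, Gamma_qpp = 0.000000, Gamma_qpq = 0.800000, Gamma_qqq = 0.000000
  tau = 0.625000: gamma = (-1.125000, -0.375000), gamma' = (-1.000000, 0.000000); Gamma_ppp = 0.000000, Gamma_ppq = 0.000000, Gamma_pqq = -1.125000, Gamma_qpp = 0.000000, Gamma_qpq = 0.888889, Gamma_qqq = 0.000000
  tau = 0.750000: gamma = (-1.250000, -0.375000), gamma' = (-1.000000, 0.000000); Gamma_ppp = 0.000000, Gamma_ppq = 0.000000, Gamma_pqq = -1.000000, Gamma_qpp = 0.000000, Gamma_qpq = 1.000000, Gamma_qqq = 0.000000
  tau = 0.875000: gamma = (-1.375000, -0.375000), gamma' = (-1.000000, 0.000000); Gamma_ppp = 0.000000, Gamma_ppq = 0.000000, Gamma_pqq = -0.875000, Gamma_qpp = 0.000000, Gamma_qpq = 1.142857, Gamma_qqq = 0.000000
  tau = 1.000000: gamma = (-1.500000, -0.375000), gamma' = (-1.000000, 0.000000); Gamma_ppp = 0.000000, Gamma_ppq = 0.000000, Gamma_pqq = -0.750000, Gamma_qpp = 0.000000, Gamma_qpq = 1.333333, Gamma_qqq = 0.000000
step 0: V^p = -0.1250, V^q = 0.2500
step 1: k1 = (0.000000, 0.142857), k2 = (0.000000, 0.164835), k3 = (0.000000, 0.166526), k4 = (0.000000, 0.194421); V <- V + (h/6)(k1 + 2k2 + 2k3 + k4): V^p = -0.1250, V^q = 0.2917
step 2: k1 = (0.000000, 0.194444), k2 = (0.000000, 0.229798), k3 = (0.000000, 0.233012), k4 = (0.000000, 0.279936); V <- V + (h/6)(k1 + 2k2 + 2k3 + k4): V^p = -0.1250, V^q = 0.3500
step 3: k1 = (0.000000, 0.280000), k2 = (0.000000, 0.342222), k3 = (0.000000, 0.349136), k4 = (0.000000, 0.437284); V <- V + (h/6)(k1 + 2k2 + 2k3 + k4): V^p = -0.1250, V^q = 0.4375
step 4: k1 = (0.000000, 0.437500), k2 = (0.000000, 0.562500), k3 = (0.000000, 0.580357), k4 = (0.000000, 0.776786); V <- V + (h/6)(k1 + 2k2 + 2k3 + k4): V^p = -0.1250, V^q = 0.5833

Answer: V^p = -0.1250, V^q = 0.5833


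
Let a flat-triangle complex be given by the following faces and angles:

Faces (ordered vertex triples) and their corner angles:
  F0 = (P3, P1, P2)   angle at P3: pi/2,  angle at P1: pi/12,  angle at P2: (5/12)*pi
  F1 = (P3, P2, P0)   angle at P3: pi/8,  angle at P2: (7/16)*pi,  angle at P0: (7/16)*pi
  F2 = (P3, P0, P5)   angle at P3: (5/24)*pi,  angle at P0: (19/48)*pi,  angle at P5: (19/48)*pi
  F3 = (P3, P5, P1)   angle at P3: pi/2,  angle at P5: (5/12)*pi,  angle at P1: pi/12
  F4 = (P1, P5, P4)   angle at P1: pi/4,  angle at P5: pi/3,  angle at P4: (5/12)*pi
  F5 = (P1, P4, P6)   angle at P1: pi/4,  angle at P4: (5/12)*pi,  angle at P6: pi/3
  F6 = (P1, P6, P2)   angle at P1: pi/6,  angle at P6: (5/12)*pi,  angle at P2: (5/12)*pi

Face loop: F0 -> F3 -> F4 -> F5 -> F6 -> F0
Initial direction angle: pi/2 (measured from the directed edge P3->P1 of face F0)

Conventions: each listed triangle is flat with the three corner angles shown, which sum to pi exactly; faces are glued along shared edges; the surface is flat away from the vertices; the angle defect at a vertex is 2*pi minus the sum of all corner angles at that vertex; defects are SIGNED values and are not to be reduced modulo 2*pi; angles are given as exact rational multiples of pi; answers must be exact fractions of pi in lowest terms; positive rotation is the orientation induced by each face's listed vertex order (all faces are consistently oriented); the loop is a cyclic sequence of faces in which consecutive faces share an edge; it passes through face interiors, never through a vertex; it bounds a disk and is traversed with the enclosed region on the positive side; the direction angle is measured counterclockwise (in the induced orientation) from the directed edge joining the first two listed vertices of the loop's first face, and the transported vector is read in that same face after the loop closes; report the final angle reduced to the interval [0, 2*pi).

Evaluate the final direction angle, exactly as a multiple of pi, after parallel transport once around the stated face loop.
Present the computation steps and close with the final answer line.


enclosed vertex P1: corner angles sum to (5/6)*pi, defect = 2*pi - (5/6)*pi = (7/6)*pi
summing the enclosed defects onto the initial angle, mod 2*pi in the induced orientation:
final angle = pi/2 + (7/6)*pi = (5/3)*pi (mod 2*pi)

Answer: final direction angle = (5/3)*pi


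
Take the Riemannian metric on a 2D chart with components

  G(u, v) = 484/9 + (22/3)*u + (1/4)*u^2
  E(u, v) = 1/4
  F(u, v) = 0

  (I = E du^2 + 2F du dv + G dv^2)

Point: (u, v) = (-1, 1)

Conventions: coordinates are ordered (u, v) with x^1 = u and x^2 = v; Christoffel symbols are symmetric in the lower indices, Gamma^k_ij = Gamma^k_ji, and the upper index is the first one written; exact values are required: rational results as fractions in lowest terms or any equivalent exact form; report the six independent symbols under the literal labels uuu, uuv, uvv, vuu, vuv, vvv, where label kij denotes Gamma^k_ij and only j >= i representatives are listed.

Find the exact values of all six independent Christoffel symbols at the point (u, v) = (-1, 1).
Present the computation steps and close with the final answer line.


E = 1/4, F = 0, G = 1681/36 at the point
E_u = 0, E_v = 0, F_u = 0, F_v = 0, G_u = 41/6, G_v = 0
EG - F^2 = 1681/144;  g^inv = (144/1681) * [[1681/36, 0], [0, 1/4]]
first-kind symbols [ij,l] = (1/2)(d_i g_jl + d_j g_il - d_l g_ij): [uu,u] = E_u/2 = 0, [uu,v] = F_u - E_v/2 = 0, [uv,u] = E_v/2 = 0, [uv,v] = G_u/2 = 41/12, [vv,u] = F_v - G_u/2 = -41/12, [vv,v] = G_v/2 = 0
Gamma^u_ij = (G*[ij,u] - F*[ij,v])/(EG - F^2), Gamma^v_ij = (E*[ij,v] - F*[ij,u])/(EG - F^2)

Answer: Gamma_uuu = 0, Gamma_uuv = 0, Gamma_uvv = -41/3, Gamma_vuu = 0, Gamma_vuv = 3/41, Gamma_vvv = 0


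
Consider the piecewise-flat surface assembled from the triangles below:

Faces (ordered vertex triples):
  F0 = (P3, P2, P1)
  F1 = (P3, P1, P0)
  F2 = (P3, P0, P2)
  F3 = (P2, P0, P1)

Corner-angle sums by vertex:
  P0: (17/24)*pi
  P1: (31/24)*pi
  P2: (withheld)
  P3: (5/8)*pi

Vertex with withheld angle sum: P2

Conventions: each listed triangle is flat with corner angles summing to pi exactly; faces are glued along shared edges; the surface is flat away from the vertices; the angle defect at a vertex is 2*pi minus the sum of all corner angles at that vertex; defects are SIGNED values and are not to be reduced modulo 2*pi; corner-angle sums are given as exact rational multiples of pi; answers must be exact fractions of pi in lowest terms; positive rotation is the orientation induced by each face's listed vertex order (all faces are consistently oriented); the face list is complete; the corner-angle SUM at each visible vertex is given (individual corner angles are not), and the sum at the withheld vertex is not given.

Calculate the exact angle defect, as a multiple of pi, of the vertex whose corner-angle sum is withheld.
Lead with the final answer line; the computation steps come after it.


Answer: defect(P2) = (5/8)*pi

V = 4, E = 6, F = 4; chi = V - E + F = 2
Gauss-Bonnet: total defect = 2*pi*chi = 4*pi; visible defects sum to (27/8)*pi


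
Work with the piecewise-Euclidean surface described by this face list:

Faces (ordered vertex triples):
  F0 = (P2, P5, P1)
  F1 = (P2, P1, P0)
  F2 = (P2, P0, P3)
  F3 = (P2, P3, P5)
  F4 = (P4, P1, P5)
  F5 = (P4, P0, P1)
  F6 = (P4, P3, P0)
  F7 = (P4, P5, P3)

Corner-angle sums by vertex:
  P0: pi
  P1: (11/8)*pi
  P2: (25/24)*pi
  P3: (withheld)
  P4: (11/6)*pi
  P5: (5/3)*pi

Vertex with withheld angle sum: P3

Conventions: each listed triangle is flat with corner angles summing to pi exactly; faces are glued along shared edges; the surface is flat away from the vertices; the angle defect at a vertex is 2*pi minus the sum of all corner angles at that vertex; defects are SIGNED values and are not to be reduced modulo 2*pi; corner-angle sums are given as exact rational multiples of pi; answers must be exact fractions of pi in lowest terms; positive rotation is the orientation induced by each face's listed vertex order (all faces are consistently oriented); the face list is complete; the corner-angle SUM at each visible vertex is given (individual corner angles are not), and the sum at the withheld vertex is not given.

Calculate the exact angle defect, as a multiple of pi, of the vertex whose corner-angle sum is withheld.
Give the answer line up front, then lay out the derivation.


Answer: defect(P3) = (11/12)*pi

V = 6, E = 12, F = 8; chi = V - E + F = 2
Gauss-Bonnet: total defect = 2*pi*chi = 4*pi; visible defects sum to (37/12)*pi


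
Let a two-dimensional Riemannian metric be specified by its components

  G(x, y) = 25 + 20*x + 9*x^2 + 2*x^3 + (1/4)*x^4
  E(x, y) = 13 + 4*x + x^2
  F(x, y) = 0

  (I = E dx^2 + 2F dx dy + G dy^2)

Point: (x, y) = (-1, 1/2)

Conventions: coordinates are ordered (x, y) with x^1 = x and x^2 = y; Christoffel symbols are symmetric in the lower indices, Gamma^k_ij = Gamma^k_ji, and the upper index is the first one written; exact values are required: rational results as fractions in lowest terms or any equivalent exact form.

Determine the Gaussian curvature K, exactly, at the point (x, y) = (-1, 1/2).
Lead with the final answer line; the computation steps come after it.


Answer: K = -9/350

E = 10, F = 0, G = 49/4, EG - F^2 = 245/2 at the point
E_x = 2, E_y = 0, F_x = 0, F_y = 0, G_x = 7, G_y = 0
E_yy = 0, F_xy = 0, G_xx = 9
The intrinsic route: Brioschi's K = (det M1 - det M2)/(EG - F^2)^2.
M1 = [[-E_yy/2 + F_xy - G_xx/2, E_x/2, F_x - E_y/2], [F_y - G_x/2, E, F], [G_y/2, F, G]] = [[-9/2, 1, 0], [-7/2, 10, 0], [0, 0, 49/4]]; det M1 = -4067/8
M2 = [[0, E_y/2, G_x/2], [E_y/2, E, F], [G_x/2, F, G]] = [[0, 0, 7/2], [0, 10, 0], [7/2, 0, 49/4]]; det M2 = -245/2
det M1 - det M2 = -3087/8; K = -3087/8 / (245/2)^2 = -9/350


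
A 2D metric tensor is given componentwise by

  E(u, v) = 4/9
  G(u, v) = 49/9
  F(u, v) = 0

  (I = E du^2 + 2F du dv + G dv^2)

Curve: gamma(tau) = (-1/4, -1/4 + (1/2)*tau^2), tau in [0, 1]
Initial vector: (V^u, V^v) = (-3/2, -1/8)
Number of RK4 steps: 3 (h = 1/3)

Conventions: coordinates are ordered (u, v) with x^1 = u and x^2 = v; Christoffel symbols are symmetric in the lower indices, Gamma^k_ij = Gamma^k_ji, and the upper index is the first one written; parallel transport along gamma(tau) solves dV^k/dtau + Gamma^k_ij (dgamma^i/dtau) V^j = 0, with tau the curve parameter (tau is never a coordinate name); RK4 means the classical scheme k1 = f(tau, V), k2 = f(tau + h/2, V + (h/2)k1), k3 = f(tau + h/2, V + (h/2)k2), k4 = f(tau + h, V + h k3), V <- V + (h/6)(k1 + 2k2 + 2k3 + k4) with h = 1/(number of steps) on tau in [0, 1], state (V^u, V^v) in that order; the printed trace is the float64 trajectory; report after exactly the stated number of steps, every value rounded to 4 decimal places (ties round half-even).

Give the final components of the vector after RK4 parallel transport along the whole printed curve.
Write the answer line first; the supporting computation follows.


Answer: V^u = -1.5000, V^v = -0.1250

gamma'(tau) = (0, tau); f(tau, V)^k = -Gamma^k_ij(gamma(tau)) gamma'^i(tau) V^j; h = 1/3; intermediate values shown to 6 dp
curve data and Christoffel symbols at the stage parameters:
  tau = 0.000000: gamma = (-0.250000, -0.250000), gamma' = (0.000000, 0.000000); Gamma_uuu = 0.000000, Gamma_uuv = 0.000000, Gamma_uvv = 0.000000, Gamma_vuu = 0.000000, Gamma_vuv = 0.000000, Gamma_vvv = 0.000000
  tau = 0.166667: gamma = (-0.250000, -0.236111), gamma' = (0.000000, 0.166667); Gamma_uuu = 0.000000, Gamma_uuv = 0.000000, Gamma_uvv = 0.000000, Gamma_vuu = 0.000000, Gamma_vuv = 0.000000, Gamma_vvv = 0.000000
  tau = 0.333333: gamma = (-0.250000, -0.194444), gamma' = (0.000000, 0.333333); Gamma_uuu = 0.000000, Gamma_uuv = 0.000000, Gamma_uvv = 0.000000, Gamma_vuu = 0.000000, Gamma_vuv = 0.000000, Gamma_vvv = 0.000000
  tau = 0.500000: gamma = (-0.250000, -0.125000), gamma' = (0.000000, 0.500000); Gamma_uuu = 0.000000, Gamma_uuv = 0.000000, Gamma_uvv = 0.000000, Gamma_vuu = 0.000000, Gamma_vuv = 0.000000, Gamma_vvv = 0.000000
  tau = 0.666667: gamma = (-0.250000, -0.027778), gamma' = (0.000000, 0.666667); Gamma_uuu = 0.000000, Gamma_uuv = 0.000000, Gamma_uvv = 0.000000, Gamma_vuu = 0.000000, Gamma_vuv = 0.000000, Gamma_vvv = 0.000000
  tau = 0.833333: gamma = (-0.250000, 0.097222), gamma' = (0.000000, 0.833333); Gamma_uuu = 0.000000, Gamma_uuv = 0.000000, Gamma_uvv = 0.000000, Gamma_vuu = 0.000000, Gamma_vuv = 0.000000, Gamma_vvv = 0.000000
  tau = 1.000000: gamma = (-0.250000, 0.250000), gamma' = (0.000000, 1.000000); Gamma_uuu = 0.000000, Gamma_uuv = 0.000000, Gamma_uvv = 0.000000, Gamma_vuu = 0.000000, Gamma_vuv = 0.000000, Gamma_vvv = 0.000000
step 0: V^u = -1.5000, V^v = -0.1250
step 1: k1 = (0.000000, 0.000000), k2 = (0.000000, 0.000000), k3 = (0.000000, 0.000000), k4 = (0.000000, 0.000000); V <- V + (h/6)(k1 + 2k2 + 2k3 + k4): V^u = -1.5000, V^v = -0.1250
step 2: k1 = (0.000000, 0.000000), k2 = (0.000000, 0.000000), k3 = (0.000000, 0.000000), k4 = (0.000000, 0.000000); V <- V + (h/6)(k1 + 2k2 + 2k3 + k4): V^u = -1.5000, V^v = -0.1250
step 3: k1 = (0.000000, 0.000000), k2 = (0.000000, 0.000000), k3 = (0.000000, 0.000000), k4 = (0.000000, 0.000000); V <- V + (h/6)(k1 + 2k2 + 2k3 + k4): V^u = -1.5000, V^v = -0.1250


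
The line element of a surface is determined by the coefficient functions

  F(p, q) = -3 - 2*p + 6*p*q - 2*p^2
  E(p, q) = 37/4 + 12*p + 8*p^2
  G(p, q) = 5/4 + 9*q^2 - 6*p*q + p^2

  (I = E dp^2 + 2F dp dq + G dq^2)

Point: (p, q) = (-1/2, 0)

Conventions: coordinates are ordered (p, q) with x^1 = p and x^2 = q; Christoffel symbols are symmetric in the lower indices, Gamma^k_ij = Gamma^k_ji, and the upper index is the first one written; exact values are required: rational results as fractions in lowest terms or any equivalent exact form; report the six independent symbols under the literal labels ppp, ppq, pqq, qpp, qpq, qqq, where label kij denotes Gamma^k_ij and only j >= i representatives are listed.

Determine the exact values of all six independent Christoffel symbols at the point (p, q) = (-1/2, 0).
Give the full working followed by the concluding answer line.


E = 21/4, F = -5/2, G = 3/2 at the point
E_p = 4, E_q = 0, F_p = 0, F_q = -3, G_p = -1, G_q = 3
EG - F^2 = 13/8;  g^inv = (8/13) * [[3/2, 5/2], [5/2, 21/4]]
first-kind symbols [ij,l] = (1/2)(d_i g_jl + d_j g_il - d_l g_ij): [pp,p] = E_p/2 = 2, [pp,q] = F_p - E_q/2 = 0, [pq,p] = E_q/2 = 0, [pq,q] = G_p/2 = -1/2, [qq,p] = F_q - G_p/2 = -5/2, [qq,q] = G_q/2 = 3/2
Gamma^p_ij = (G*[ij,p] - F*[ij,q])/(EG - F^2), Gamma^q_ij = (E*[ij,q] - F*[ij,p])/(EG - F^2)

Answer: Gamma_ppp = 24/13, Gamma_ppq = -10/13, Gamma_pqq = 0, Gamma_qpp = 40/13, Gamma_qpq = -21/13, Gamma_qqq = 1


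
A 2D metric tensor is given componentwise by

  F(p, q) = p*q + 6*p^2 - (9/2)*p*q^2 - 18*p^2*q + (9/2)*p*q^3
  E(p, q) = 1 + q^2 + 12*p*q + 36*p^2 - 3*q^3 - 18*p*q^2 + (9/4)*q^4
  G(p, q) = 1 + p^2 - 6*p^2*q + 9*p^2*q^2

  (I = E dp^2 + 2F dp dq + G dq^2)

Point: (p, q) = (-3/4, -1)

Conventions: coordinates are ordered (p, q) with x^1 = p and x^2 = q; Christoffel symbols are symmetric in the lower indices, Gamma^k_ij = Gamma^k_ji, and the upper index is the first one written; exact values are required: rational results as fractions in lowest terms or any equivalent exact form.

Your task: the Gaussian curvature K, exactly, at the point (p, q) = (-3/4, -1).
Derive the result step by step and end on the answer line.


E = 50, F = 21, G = 10, EG - F^2 = 59 at the point
E_p = -84, E_q = -56, F_p = -46, F_q = -111/4, G_p = -24, G_q = -27/2
E_qq = 74, F_pq = 101/2, G_pp = 32
Evaluate Brioschi's two determinant matrices M1, M2 and divide by (EG - F^2)^2.
M1 = [[-E_qq/2 + F_pq - G_pp/2, E_p/2, F_p - E_q/2], [F_q - G_p/2, E, F], [G_q/2, F, G]] = [[-5/2, -42, -18], [-63/4, 50, 21], [-27/4, 21, 10]]; det M1 = -1861/2
M2 = [[0, E_q/2, G_p/2], [E_q/2, E, F], [G_p/2, F, G]] = [[0, -28, -12], [-28, 50, 21], [-12, 21, 10]]; det M2 = -928
det M1 - det M2 = -5/2; K = -5/2 / (59)^2 = -5/6962

Answer: K = -5/6962


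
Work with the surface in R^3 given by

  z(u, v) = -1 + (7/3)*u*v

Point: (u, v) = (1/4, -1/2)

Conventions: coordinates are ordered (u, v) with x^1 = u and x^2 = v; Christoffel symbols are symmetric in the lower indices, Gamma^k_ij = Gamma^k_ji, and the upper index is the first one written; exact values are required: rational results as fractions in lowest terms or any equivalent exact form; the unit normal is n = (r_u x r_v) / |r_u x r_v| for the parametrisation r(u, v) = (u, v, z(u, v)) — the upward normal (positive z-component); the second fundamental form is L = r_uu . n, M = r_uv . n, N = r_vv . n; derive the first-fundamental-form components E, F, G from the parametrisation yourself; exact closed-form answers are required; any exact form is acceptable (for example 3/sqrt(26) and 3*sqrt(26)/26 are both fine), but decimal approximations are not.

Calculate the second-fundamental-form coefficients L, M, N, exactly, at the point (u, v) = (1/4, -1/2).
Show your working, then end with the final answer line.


z_u = -7/6, z_v = 7/12, z_uu = 0, z_uv = 7/3, z_vv = 0
E = 85/36, F = -49/72, G = 193/144; answer radicand W^2 = 389/144
unnormalised second-form numerators: l = 0, m = 7/3, n = 0; L = l/sqrt(389/144), and similarly M = m/sqrt(W^2), N = n/sqrt(W^2)

Answer: L = 0, M = 28*sqrt(389)/389, N = 0


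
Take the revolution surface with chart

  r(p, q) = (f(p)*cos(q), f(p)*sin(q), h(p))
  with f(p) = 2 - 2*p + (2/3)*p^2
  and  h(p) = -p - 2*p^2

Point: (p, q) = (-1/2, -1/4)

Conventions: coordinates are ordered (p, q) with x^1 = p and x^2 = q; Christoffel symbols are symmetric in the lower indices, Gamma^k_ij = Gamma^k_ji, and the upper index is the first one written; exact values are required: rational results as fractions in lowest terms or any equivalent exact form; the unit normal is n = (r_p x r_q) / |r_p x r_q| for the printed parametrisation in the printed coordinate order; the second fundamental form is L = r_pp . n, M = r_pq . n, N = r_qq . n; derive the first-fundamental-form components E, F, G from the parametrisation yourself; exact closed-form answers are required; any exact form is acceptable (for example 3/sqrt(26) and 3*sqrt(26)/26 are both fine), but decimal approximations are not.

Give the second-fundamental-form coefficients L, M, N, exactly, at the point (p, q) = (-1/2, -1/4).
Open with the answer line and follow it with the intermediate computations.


Answer: L = 28*sqrt(73)/73, M = 0, N = 19*sqrt(73)/146

f = 19/6, f' = -8/3, f'' = 4/3, h' = 1, h'' = -4
E = 73/9, F = 0, G = 361/36; answer radicand W^2 = 73/9
unnormalised second-form numerators: l = 28/3, m = 0, n = 19/6; L = l/sqrt(73/9), and similarly M = m/sqrt(W^2), N = n/sqrt(W^2)


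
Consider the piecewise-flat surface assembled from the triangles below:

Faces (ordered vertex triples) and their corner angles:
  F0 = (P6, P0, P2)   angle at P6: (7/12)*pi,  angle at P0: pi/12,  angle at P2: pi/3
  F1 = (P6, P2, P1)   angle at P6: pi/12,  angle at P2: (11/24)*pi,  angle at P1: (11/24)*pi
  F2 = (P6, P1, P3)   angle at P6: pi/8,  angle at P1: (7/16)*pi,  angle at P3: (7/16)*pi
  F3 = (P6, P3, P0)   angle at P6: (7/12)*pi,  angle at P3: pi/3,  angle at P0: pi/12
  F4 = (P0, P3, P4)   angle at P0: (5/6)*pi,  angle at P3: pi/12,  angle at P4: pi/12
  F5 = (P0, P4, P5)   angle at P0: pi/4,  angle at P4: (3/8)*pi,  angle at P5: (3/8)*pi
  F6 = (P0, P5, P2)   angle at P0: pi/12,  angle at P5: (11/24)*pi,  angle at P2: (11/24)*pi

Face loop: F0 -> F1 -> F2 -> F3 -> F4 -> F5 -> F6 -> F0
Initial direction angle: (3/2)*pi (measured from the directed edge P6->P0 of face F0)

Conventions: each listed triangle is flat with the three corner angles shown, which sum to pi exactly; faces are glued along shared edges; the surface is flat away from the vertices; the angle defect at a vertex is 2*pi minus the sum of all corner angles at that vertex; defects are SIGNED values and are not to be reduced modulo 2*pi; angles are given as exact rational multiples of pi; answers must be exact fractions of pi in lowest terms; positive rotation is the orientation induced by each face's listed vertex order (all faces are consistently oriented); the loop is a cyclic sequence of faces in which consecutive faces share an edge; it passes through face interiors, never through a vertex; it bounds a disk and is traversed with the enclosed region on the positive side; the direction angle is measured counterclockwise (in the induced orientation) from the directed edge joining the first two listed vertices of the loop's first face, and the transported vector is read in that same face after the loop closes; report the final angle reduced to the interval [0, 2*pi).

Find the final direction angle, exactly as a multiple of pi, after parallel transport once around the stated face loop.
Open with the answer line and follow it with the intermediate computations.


Answer: final direction angle = (19/24)*pi

enclosed vertex P0: corner angles sum to (4/3)*pi, defect = 2*pi - (4/3)*pi = (2/3)*pi
enclosed vertex P6: corner angles sum to (11/8)*pi, defect = 2*pi - (11/8)*pi = (5/8)*pi
transport around the loop rotates by the sum of enclosed defects; add to the initial angle mod 2*pi
final angle = (3/2)*pi + (31/24)*pi = (19/24)*pi (mod 2*pi)


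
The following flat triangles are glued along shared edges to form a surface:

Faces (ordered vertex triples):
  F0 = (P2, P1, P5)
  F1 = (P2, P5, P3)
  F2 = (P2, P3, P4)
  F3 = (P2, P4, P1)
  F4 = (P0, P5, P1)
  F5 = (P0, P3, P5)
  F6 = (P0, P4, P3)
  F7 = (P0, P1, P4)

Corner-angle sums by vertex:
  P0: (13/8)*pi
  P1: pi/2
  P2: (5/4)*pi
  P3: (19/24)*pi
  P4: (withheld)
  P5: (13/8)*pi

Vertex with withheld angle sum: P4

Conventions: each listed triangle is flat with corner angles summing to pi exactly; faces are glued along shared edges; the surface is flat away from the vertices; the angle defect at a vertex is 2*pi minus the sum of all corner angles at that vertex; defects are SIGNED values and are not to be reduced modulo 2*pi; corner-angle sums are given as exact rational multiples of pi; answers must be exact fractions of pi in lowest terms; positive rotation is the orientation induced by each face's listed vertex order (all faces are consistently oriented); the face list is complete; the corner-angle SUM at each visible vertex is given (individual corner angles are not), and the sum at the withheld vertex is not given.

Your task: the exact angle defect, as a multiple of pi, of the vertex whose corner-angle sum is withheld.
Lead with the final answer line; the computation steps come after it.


Answer: defect(P4) = (-5/24)*pi

V = 6, E = 12, F = 8; chi = V - E + F = 2
Gauss-Bonnet: total defect = 2*pi*chi = 4*pi; visible defects sum to (101/24)*pi


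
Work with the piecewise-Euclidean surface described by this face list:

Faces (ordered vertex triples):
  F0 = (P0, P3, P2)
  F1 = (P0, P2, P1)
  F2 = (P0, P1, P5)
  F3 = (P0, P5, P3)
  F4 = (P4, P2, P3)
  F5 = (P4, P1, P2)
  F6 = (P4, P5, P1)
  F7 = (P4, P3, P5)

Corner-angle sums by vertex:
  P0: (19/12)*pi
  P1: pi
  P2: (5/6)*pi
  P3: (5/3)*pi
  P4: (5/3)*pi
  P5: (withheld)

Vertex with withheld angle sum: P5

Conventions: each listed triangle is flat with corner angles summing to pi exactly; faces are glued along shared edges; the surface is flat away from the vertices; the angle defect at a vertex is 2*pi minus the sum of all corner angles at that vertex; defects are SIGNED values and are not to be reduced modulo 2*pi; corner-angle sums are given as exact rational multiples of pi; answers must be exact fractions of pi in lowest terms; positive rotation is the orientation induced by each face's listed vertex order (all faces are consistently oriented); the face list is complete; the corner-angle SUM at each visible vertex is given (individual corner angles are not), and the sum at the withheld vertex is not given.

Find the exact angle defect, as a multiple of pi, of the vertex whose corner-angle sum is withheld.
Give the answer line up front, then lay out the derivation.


Answer: defect(P5) = (3/4)*pi

V = 6, E = 12, F = 8; chi = V - E + F = 2
Gauss-Bonnet: total defect = 2*pi*chi = 4*pi; visible defects sum to (13/4)*pi


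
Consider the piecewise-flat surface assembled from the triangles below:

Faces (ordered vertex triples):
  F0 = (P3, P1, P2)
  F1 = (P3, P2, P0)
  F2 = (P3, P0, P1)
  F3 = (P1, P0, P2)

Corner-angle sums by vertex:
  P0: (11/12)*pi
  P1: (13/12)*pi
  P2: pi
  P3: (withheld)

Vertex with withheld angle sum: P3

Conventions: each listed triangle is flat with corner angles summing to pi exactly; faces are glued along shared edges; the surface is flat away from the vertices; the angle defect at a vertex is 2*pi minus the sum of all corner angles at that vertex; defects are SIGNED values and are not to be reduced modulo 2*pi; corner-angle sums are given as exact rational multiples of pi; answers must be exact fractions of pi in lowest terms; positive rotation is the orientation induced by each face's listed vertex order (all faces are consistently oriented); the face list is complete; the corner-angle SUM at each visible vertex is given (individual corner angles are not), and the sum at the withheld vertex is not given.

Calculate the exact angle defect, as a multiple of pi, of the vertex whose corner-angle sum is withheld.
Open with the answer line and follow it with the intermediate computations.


Answer: defect(P3) = pi

V = 4, E = 6, F = 4; chi = V - E + F = 2
Gauss-Bonnet: total defect = 2*pi*chi = 4*pi; visible defects sum to 3*pi


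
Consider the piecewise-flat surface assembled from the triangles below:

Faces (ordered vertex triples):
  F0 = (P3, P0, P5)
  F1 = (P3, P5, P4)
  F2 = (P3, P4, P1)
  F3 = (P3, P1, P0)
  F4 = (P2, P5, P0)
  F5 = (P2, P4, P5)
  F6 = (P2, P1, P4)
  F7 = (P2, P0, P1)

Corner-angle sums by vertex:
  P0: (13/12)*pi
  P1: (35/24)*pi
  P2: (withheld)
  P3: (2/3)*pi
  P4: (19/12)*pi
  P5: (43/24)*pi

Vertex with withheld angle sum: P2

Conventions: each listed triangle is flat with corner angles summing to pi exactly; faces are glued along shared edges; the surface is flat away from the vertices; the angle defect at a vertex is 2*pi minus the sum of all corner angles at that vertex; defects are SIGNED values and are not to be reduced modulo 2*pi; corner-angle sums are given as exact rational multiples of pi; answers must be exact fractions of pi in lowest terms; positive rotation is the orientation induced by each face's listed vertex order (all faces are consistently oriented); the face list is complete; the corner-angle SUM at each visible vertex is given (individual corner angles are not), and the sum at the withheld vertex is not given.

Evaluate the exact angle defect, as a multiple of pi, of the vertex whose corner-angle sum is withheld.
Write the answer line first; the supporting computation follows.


Answer: defect(P2) = (7/12)*pi

V = 6, E = 12, F = 8; chi = V - E + F = 2
Gauss-Bonnet: total defect = 2*pi*chi = 4*pi; visible defects sum to (41/12)*pi


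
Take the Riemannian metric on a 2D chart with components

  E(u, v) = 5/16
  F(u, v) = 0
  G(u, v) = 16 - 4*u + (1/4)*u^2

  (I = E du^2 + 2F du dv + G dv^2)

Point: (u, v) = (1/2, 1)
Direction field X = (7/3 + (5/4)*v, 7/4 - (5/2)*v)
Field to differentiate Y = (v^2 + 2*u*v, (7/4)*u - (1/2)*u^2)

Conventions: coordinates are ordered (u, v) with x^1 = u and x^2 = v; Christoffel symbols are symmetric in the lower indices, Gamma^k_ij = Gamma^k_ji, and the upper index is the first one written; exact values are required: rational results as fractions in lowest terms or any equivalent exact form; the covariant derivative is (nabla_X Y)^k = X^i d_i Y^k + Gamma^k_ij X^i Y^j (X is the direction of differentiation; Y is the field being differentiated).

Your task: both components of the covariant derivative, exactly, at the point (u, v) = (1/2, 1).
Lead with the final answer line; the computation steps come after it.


Answer: (nabla_X Y)^u = 37/24, (nabla_X Y)^v = 1037/240

E = 5/16, F = 0, G = 225/16 at the point
E_u = 0, E_v = 0, F_u = 0, F_v = 0, G_u = -15/4, G_v = 0
EG - F^2 = 1125/256;  g^inv = (256/1125) * [[225/16, 0], [0, 5/16]]
first-kind symbols [ij,l] = (1/2)(d_i g_jl + d_j g_il - d_l g_ij): [uu,u] = E_u/2 = 0, [uu,v] = F_u - E_v/2 = 0, [uv,u] = E_v/2 = 0, [uv,v] = G_u/2 = -15/8, [vv,u] = F_v - G_u/2 = 15/8, [vv,v] = G_v/2 = 0
Gamma^u_ij = (G*[ij,u] - F*[ij,v])/(EG - F^2), Gamma^v_ij = (E*[ij,v] - F*[ij,u])/(EG - F^2)
Gamma_uuu = 0, Gamma_uuv = 0, Gamma_uvv = 6, Gamma_vuu = 0, Gamma_vuv = -2/15, Gamma_vvv = 0
X = (43/12, -3/4), Y = (2, 3/4) at the point


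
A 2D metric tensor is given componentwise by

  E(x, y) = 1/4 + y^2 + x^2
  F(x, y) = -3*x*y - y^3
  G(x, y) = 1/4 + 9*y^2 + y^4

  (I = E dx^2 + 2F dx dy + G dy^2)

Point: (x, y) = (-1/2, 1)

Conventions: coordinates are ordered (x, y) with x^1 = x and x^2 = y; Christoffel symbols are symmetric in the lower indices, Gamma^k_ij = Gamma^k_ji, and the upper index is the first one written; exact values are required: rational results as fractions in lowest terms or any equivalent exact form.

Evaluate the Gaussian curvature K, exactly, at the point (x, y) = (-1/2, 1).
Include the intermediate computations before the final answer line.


E = 3/2, F = 1/2, G = 41/4, EG - F^2 = 121/8 at the point
E_x = -1, E_y = 2, F_x = -3, F_y = -3/2, G_x = 0, G_y = 22
E_yy = 2, F_xy = -3, G_xx = 0
K follows from Brioschi's formula, (det M1 - det M2)/(EG - F^2)^2.
M1 = [[-E_yy/2 + F_xy - G_xx/2, E_x/2, F_x - E_y/2], [F_y - G_x/2, E, F], [G_y/2, F, G]] = [[-4, -1/2, -4], [-3/2, 3/2, 1/2], [11, 1/2, 41/4]]; det M1 = -31/16
M2 = [[0, E_y/2, G_x/2], [E_y/2, E, F], [G_x/2, F, G]] = [[0, 1, 0], [1, 3/2, 1/2], [0, 1/2, 41/4]]; det M2 = -41/4
det M1 - det M2 = 133/16; K = 133/16 / (121/8)^2 = 532/14641

Answer: K = 532/14641


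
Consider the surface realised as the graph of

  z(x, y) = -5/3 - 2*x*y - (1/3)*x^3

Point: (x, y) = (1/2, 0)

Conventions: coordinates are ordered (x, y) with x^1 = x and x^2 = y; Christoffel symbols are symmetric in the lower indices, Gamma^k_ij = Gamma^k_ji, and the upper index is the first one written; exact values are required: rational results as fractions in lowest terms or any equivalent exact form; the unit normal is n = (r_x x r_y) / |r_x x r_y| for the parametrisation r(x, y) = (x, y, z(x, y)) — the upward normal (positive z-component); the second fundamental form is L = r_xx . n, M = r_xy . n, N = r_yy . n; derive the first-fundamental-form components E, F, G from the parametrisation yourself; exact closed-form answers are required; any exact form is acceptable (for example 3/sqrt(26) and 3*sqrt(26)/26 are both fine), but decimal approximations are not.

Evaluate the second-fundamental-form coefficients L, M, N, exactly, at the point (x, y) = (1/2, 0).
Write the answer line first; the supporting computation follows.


Answer: L = -4*sqrt(33)/33, M = -8*sqrt(33)/33, N = 0

z_x = -1/4, z_y = -1, z_xx = -1, z_xy = -2, z_yy = 0
E = 17/16, F = 1/4, G = 2; answer radicand W^2 = 33/16
unnormalised second-form numerators: l = -1, m = -2, n = 0; L = l/sqrt(33/16), and similarly M = m/sqrt(W^2), N = n/sqrt(W^2)


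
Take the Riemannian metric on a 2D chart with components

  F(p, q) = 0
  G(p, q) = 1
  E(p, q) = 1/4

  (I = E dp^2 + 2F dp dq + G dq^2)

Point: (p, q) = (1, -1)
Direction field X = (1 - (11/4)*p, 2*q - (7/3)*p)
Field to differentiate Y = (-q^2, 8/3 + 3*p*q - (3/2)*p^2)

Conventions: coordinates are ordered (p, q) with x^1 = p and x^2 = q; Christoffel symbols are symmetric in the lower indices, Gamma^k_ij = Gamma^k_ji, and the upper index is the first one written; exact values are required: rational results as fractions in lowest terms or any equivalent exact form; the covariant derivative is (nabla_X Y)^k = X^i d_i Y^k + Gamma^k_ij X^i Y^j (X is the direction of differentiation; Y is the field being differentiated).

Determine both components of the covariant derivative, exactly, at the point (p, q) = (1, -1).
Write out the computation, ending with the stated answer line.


E = 1/4, F = 0, G = 1 at the point
E_p = 0, E_q = 0, F_p = 0, F_q = 0, G_p = 0, G_q = 0
EG - F^2 = 1/4;  g^inv = (4) * [[1, 0], [0, 1/4]]
first-kind symbols [ij,l] = (1/2)(d_i g_jl + d_j g_il - d_l g_ij): [pp,p] = E_p/2 = 0, [pp,q] = F_p - E_q/2 = 0, [pq,p] = E_q/2 = 0, [pq,q] = G_p/2 = 0, [qq,p] = F_q - G_p/2 = 0, [qq,q] = G_q/2 = 0
Gamma^p_ij = (G*[ij,p] - F*[ij,q])/(EG - F^2), Gamma^q_ij = (E*[ij,q] - F*[ij,p])/(EG - F^2)
Gamma_ppp = 0, Gamma_ppq = 0, Gamma_pqq = 0, Gamma_qpp = 0, Gamma_qpq = 0, Gamma_qqq = 0
X = (-7/4, -13/3), Y = (-1, -11/6) at the point

Answer: (nabla_X Y)^p = -26/3, (nabla_X Y)^q = -5/2


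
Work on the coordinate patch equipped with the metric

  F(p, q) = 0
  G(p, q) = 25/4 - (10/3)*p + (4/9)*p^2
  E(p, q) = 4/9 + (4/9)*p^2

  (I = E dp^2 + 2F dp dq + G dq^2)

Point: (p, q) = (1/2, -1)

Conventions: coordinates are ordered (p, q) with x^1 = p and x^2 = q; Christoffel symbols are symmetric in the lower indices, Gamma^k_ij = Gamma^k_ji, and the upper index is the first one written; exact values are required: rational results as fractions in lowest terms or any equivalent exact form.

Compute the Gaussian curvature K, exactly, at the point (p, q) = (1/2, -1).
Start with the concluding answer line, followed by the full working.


Answer: K = -72/325

E = 5/9, F = 0, G = 169/36, EG - F^2 = 845/324 at the point
E_p = 4/9, E_q = 0, F_p = 0, F_q = 0, G_p = -26/9, G_q = 0
E_qq = 0, F_pq = 0, G_pp = 8/9
By Brioschi, K is (det M1 - det M2) divided by (EG - F^2) squared.
M1 = [[-E_qq/2 + F_pq - G_pp/2, E_p/2, F_p - E_q/2], [F_q - G_p/2, E, F], [G_q/2, F, G]] = [[-4/9, 2/9, 0], [13/9, 5/9, 0], [0, 0, 169/36]]; det M1 = -3887/1458
M2 = [[0, E_q/2, G_p/2], [E_q/2, E, F], [G_p/2, F, G]] = [[0, 0, -13/9], [0, 5/9, 0], [-13/9, 0, 169/36]]; det M2 = -845/729
det M1 - det M2 = -2197/1458; K = -2197/1458 / (845/324)^2 = -72/325
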